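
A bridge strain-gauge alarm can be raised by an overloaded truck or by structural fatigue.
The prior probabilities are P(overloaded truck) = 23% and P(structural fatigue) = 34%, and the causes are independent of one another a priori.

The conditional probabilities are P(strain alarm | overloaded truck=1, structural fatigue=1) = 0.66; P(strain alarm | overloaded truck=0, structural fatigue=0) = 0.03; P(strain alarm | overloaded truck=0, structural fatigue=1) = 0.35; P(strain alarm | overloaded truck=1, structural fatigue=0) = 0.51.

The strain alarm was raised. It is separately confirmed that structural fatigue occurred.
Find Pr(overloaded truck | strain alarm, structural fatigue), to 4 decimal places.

For the numerator, keep only overloaded truck=true terms: 0.66×0.23 = 0.151800
The normalizing constant is 0.35×0.77 + 0.66×0.23 = 0.421300
P(overloaded truck | strain alarm, structural fatigue) = 0.151800/0.421300 ≈ 0.3603

Pr(overloaded truck | strain alarm, structural fatigue) ≈ 0.3603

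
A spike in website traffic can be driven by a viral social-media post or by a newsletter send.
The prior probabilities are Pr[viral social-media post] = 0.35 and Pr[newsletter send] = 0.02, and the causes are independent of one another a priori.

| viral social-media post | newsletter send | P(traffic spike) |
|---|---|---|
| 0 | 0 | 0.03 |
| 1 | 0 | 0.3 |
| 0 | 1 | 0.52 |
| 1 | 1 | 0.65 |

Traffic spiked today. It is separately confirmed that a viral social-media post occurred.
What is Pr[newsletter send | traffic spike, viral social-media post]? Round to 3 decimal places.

Pr[newsletter send | traffic spike, viral social-media post] ≈ 0.042

P(traffic spike | viral social-media post) = 0.3×0.98 + 0.65×0.02 = 0.294000 + 0.013000 = 0.307000
Restricting to configurations with newsletter send present: 0.65×0.02 = 0.013000.
P(newsletter send | traffic spike, viral social-media post) = 0.013000 / 0.307000 ≈ 0.042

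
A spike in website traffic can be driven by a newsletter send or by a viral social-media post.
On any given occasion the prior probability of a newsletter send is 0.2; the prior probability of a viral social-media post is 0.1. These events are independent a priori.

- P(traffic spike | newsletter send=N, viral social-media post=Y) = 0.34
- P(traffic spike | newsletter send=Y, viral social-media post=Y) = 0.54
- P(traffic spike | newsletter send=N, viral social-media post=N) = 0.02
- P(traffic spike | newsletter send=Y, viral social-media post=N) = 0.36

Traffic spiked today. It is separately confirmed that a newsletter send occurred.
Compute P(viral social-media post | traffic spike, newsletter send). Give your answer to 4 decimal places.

P(traffic spike | newsletter send) = 0.36*0.9 + 0.54*0.1 = 0.324000 + 0.054000 = 0.378000
The viral social-media post-present share is 0.54*0.1 = 0.054000.
So P(viral social-media post | traffic spike, newsletter send) = 0.054000/0.378000 ≈ 0.1429.

P(viral social-media post | traffic spike, newsletter send) ≈ 0.1429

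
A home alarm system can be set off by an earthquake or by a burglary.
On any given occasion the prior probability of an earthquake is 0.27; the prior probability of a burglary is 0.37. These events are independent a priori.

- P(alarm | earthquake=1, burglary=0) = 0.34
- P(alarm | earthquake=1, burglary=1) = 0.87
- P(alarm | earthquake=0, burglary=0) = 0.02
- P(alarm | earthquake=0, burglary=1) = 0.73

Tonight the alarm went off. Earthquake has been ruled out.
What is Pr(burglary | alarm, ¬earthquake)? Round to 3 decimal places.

P(alarm | ¬earthquake) = 0.02·0.63 + 0.73·0.37 = 0.012600 + 0.270100 = 0.282700
Restricting to configurations with burglary present: 0.73·0.37 = 0.270100.
So P(burglary | alarm, ¬earthquake) = 0.270100/0.282700 ≈ 0.955.

Pr(burglary | alarm, ¬earthquake) ≈ 0.955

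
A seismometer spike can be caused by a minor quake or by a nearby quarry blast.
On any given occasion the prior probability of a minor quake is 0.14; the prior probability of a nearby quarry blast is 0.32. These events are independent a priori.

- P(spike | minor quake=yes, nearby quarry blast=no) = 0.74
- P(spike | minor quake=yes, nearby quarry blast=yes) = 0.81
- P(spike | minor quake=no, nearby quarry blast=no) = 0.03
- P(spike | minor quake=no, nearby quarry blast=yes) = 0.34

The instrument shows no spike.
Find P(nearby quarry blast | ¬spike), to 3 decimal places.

P(nearby quarry blast | ¬spike) ≈ 0.243

P(¬spike) = 0.97*0.86*0.68 + 0.66*0.86*0.32 + 0.26*0.14*0.68 + 0.19*0.14*0.32 = 0.567256 + 0.181632 + 0.024752 + 0.008512 = 0.782152
Restricting to configurations with nearby quarry blast present: 0.181632 + 0.008512 = 0.190144.
So P(nearby quarry blast | ¬spike) = 0.190144/0.782152 ≈ 0.243.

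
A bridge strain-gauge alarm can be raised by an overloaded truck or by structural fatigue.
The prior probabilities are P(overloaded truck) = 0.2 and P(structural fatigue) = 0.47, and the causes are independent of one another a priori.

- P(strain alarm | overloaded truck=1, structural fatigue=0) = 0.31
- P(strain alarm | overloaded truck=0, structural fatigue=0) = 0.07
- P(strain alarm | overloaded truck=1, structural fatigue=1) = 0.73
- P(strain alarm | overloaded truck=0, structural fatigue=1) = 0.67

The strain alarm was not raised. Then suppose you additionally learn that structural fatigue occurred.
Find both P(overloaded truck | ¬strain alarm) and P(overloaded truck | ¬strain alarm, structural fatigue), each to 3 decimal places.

P(overloaded truck | ¬strain alarm) ≈ 0.160; P(overloaded truck | ¬strain alarm, structural fatigue) ≈ 0.170

P(¬strain alarm) = 0.93*0.8*0.53 + 0.33*0.8*0.47 + 0.69*0.2*0.53 + 0.27*0.2*0.47 = 0.394320 + 0.124080 + 0.073140 + 0.025380 = 0.616920
Of this, 0.098520 comes from 0.073140 + 0.025380 (the overloaded truck=true cases).
Hence the posterior is 0.098520/0.616920 ≈ 0.160.

With the extra evidence:
P(¬strain alarm | structural fatigue) = 0.33*0.8 + 0.27*0.2 = 0.264000 + 0.054000 = 0.318000
Of this, 0.054000 comes from 0.27*0.2 (the overloaded truck=true cases).
So P(overloaded truck | ¬strain alarm, structural fatigue) = 0.054000/0.318000 ≈ 0.170.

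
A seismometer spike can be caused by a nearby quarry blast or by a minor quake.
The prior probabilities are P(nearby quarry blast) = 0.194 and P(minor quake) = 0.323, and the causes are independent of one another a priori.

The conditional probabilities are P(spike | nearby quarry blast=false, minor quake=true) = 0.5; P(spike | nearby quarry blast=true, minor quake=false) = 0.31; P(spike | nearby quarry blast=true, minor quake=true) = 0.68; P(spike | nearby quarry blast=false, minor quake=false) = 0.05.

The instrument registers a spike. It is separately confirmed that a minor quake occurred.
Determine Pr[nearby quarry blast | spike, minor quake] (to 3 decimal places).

P(spike | minor quake) = 0.5·0.806 + 0.68·0.194 = 0.403000 + 0.131920 = 0.534920
Restricting to configurations with nearby quarry blast present: 0.68·0.194 = 0.131920.
So P(nearby quarry blast | spike, minor quake) = 0.131920/0.534920 ≈ 0.247.

Pr[nearby quarry blast | spike, minor quake] ≈ 0.247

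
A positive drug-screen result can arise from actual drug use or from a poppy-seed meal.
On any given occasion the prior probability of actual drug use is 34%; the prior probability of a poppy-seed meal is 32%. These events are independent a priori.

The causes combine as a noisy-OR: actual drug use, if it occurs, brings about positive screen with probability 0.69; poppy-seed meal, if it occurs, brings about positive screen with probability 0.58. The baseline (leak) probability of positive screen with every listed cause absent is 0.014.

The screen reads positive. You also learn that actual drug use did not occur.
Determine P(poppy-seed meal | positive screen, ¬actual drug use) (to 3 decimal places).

Under noisy-OR, P(positive screen | causes) = 1 − (1−0.014)·∏(1−qᵢ) over the active causes.
Numerator (weight on configurations with poppy-seed meal): 0.58588×0.32 = 0.187482
Normalizer over all consistent configurations: 0.014×0.68 + 0.58588×0.32 = 0.197002
Posterior = 0.187482 / 0.197002 ≈ 0.952

P(poppy-seed meal | positive screen, ¬actual drug use) ≈ 0.952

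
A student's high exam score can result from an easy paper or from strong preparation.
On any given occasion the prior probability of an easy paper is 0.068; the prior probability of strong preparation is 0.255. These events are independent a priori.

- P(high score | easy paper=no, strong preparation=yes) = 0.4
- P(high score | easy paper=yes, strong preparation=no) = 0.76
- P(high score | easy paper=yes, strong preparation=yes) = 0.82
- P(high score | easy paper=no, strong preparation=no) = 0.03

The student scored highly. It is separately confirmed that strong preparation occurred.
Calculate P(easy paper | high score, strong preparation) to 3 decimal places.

P(easy paper | high score, strong preparation) ≈ 0.130

Enumerate both values of easy paper and weight by the priors:
  P(high score | strong preparation) = 0.4·0.932 + 0.82·0.068
        = 0.372800 + 0.055760 = 0.428560
Keeping only the easy paper-present terms gives 0.055760, so
  P(easy paper | high score, strong preparation) = 0.055760 / 0.428560 ≈ 0.130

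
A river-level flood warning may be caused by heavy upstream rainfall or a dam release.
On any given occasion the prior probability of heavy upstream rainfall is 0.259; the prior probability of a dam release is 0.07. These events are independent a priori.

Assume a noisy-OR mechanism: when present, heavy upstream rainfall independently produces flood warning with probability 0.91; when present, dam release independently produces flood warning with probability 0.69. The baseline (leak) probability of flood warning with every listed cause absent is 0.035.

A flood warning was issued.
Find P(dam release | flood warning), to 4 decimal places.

Under noisy-OR, P(flood warning | causes) = 1 − (1−0.035)·∏(1−qᵢ) over the active causes.
P(flood warning) = 0.035×0.741×0.93 + 0.70085×0.741×0.07 + 0.91315×0.259×0.93 + 0.973077×0.259×0.07 = 0.024120 + 0.036353 + 0.219950 + 0.017642 = 0.298065
The dam release-present share is 0.036353 + 0.017642 = 0.053995.
P(dam release | flood warning) = 0.053995 / 0.298065 ≈ 0.1812

P(dam release | flood warning) ≈ 0.1812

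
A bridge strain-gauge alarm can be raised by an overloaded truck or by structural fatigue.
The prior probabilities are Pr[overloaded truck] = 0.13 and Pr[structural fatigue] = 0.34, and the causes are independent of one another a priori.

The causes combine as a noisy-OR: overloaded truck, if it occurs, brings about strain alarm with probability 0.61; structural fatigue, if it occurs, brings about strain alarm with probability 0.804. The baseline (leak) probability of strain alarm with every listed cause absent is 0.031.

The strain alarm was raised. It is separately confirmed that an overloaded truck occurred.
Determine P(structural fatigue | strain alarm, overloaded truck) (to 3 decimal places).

P(structural fatigue | strain alarm, overloaded truck) ≈ 0.434

Under noisy-OR, P(strain alarm | causes) = 1 − (1−0.031)·∏(1−qᵢ) over the active causes.
Enumerate both values of structural fatigue and weight by the priors:
  P(strain alarm | overloaded truck) = 0.62209×0.66 + 0.92593×0.34
        = 0.410579 + 0.314816 = 0.725395
Configurations with structural fatigue contribute 0.314816, so
  P(structural fatigue | strain alarm, overloaded truck) = 0.314816 / 0.725395 ≈ 0.434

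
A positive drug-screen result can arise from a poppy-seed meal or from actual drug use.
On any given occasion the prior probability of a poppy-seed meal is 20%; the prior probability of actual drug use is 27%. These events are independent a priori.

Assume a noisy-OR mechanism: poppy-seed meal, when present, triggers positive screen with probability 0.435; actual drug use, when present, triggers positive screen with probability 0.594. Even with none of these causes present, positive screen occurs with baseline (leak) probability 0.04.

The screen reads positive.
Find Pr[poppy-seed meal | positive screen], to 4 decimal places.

Under noisy-OR, P(positive screen | causes) = 1 − (1−0.04)·∏(1−qᵢ) over the active causes.
Enumerate the 4 (poppy-seed meal, actual drug use) configurations and weight by the priors:
  P(positive screen) = 0.04*0.8*0.73 + 0.61024*0.8*0.27 + 0.4576*0.2*0.73 + 0.779786*0.2*0.27
        = 0.023360 + 0.131812 + 0.066810 + 0.042108 = 0.264090
Configurations with poppy-seed meal contribute 0.108918, so
  P(poppy-seed meal | positive screen) = 0.108918 / 0.264090 ≈ 0.4124

Pr[poppy-seed meal | positive screen] ≈ 0.4124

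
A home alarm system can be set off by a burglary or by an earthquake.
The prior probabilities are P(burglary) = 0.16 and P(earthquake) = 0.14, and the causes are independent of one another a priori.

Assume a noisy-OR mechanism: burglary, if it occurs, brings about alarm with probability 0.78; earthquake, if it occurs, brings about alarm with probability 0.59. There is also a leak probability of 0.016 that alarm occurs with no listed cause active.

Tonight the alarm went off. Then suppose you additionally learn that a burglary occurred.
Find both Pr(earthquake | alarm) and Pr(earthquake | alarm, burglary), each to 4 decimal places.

Pr(earthquake | alarm) ≈ 0.4314; Pr(earthquake | alarm, burglary) ≈ 0.1592

Under noisy-OR, P(alarm | causes) = 1 − (1−0.016)·∏(1−qᵢ) over the active causes.
Sum P(alarm|·) weighted by the priors over the 4 (burglary, earthquake) configurations:
  P(alarm) = 0.016*0.84*0.86 + 0.59656*0.84*0.14 + 0.78352*0.16*0.86 + 0.911243*0.16*0.14
        = 0.011558 + 0.070155 + 0.107812 + 0.020412 = 0.209937
Keeping only the earthquake-present terms gives 0.090567, so
  P(earthquake | alarm) = 0.090567 / 0.209937 ≈ 0.4314

Now also conditioning on burglary=true:
Weight on earthquake=true, given the evidence: 0.911243×0.14 = 0.127574
Denominator P(alarm | burglary): 0.78352×0.86 + 0.911243×0.14 = 0.801401
Posterior = 0.127574 / 0.801401 ≈ 0.1592
The drop from 0.4314 to 0.1592 is the explaining-away (discounting) effect.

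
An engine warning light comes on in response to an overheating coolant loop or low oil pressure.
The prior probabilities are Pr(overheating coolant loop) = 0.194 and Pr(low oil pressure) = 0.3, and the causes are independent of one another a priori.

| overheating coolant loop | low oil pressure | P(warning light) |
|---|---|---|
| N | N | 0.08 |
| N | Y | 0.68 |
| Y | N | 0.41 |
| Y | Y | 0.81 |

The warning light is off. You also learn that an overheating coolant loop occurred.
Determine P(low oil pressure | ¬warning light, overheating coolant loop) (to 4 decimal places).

Numerator (weight on configurations with low oil pressure): 0.19*0.3 = 0.057000
The normalizing constant is 0.59*0.7 + 0.19*0.3 = 0.470000
P(low oil pressure | ¬warning light, overheating coolant loop) = 0.057000/0.470000 ≈ 0.1213

P(low oil pressure | ¬warning light, overheating coolant loop) ≈ 0.1213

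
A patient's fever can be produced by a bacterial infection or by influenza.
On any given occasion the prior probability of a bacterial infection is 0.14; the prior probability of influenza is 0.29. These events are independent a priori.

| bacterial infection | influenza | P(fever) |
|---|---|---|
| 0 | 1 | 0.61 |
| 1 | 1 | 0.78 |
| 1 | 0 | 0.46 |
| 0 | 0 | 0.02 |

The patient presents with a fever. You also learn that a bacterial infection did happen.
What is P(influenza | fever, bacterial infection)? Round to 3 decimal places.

P(influenza | fever, bacterial infection) ≈ 0.409

Numerator (weight on configurations with influenza): 0.78×0.29 = 0.226200
Normalizer over all consistent configurations: 0.46×0.71 + 0.78×0.29 = 0.552800
Posterior = 0.226200 / 0.552800 ≈ 0.409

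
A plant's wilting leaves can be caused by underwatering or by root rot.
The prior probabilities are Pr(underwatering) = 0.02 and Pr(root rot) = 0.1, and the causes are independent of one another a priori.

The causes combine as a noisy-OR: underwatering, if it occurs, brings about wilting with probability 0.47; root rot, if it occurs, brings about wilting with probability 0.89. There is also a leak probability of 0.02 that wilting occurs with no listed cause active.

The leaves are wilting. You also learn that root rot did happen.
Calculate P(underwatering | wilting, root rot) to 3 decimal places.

Under noisy-OR, P(wilting | causes) = 1 − (1−0.02)·∏(1−qᵢ) over the active causes.
Enumerate both values of underwatering and weight by the priors:
  P(wilting | root rot) = 0.8922×0.98 + 0.942866×0.02
        = 0.874356 + 0.018857 = 0.893213
The terms with underwatering present sum to 0.018857, so
  P(underwatering | wilting, root rot) = 0.018857 / 0.893213 ≈ 0.021

P(underwatering | wilting, root rot) ≈ 0.021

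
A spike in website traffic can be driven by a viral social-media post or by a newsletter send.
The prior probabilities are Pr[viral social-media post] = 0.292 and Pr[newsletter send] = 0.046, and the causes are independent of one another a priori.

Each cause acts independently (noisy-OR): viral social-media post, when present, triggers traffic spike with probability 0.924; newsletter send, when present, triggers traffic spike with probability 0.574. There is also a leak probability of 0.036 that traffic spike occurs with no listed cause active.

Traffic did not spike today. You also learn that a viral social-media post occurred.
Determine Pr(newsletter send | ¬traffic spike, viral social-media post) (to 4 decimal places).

Under noisy-OR, P(traffic spike | causes) = 1 − (1−0.036)·∏(1−qᵢ) over the active causes.
By total probability over both values of newsletter send:
  P(¬traffic spike | viral social-media post) = 0.073264×0.954 + 0.03121×0.046
        = 0.069894 + 0.001436 = 0.071330
Keeping only the newsletter send-present terms gives 0.001436, so
  P(newsletter send | ¬traffic spike, viral social-media post) = 0.001436 / 0.071330 ≈ 0.0201

Pr(newsletter send | ¬traffic spike, viral social-media post) ≈ 0.0201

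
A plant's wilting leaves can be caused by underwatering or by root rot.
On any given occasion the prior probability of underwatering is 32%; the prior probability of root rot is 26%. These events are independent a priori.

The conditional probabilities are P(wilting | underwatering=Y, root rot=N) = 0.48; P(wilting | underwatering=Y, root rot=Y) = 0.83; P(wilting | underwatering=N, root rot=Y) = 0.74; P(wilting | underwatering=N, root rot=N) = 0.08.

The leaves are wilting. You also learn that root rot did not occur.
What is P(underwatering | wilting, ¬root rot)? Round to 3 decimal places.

Enumerate both values of underwatering and weight by the priors:
  P(wilting | ¬root rot) = 0.08×0.68 + 0.48×0.32
        = 0.054400 + 0.153600 = 0.208000
Configurations with underwatering contribute 0.153600, so
  P(underwatering | wilting, ¬root rot) = 0.153600 / 0.208000 ≈ 0.738

P(underwatering | wilting, ¬root rot) ≈ 0.738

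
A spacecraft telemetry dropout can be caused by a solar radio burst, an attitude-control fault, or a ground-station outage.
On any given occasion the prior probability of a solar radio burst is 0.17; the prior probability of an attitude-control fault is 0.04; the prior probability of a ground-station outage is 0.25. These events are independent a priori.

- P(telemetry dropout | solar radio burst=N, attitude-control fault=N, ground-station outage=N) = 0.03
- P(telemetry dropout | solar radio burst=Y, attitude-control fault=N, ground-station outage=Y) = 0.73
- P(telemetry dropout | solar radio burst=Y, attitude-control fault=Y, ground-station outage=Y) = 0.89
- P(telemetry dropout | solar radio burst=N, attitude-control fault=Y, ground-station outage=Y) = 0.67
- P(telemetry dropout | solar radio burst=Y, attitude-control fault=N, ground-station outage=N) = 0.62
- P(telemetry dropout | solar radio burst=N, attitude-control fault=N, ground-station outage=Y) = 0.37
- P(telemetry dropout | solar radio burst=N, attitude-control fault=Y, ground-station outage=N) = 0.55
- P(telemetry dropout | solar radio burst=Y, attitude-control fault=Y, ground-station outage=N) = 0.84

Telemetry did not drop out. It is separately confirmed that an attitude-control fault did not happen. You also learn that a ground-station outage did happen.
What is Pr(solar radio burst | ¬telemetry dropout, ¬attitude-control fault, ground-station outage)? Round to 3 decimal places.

Pr(solar radio burst | ¬telemetry dropout, ¬attitude-control fault, ground-station outage) ≈ 0.081

P(¬telemetry dropout | ¬attitude-control fault, ground-station outage) = 0.63·0.83 + 0.27·0.17 = 0.522900 + 0.045900 = 0.568800
The solar radio burst-present share is 0.27·0.17 = 0.045900.
P(solar radio burst | ¬telemetry dropout, ¬attitude-control fault, ground-station outage) = 0.045900 / 0.568800 ≈ 0.081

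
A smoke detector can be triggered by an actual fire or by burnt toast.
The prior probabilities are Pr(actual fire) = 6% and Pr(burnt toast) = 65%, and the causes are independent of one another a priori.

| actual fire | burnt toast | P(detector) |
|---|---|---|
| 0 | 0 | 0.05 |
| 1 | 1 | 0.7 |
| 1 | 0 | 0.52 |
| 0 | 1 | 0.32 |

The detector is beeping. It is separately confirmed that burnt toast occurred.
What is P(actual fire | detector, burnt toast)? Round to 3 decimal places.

P(actual fire | detector, burnt toast) ≈ 0.123

P(detector | burnt toast) = 0.32*0.94 + 0.7*0.06 = 0.300800 + 0.042000 = 0.342800
The actual fire-present share is 0.7*0.06 = 0.042000.
So P(actual fire | detector, burnt toast) = 0.042000/0.342800 ≈ 0.123.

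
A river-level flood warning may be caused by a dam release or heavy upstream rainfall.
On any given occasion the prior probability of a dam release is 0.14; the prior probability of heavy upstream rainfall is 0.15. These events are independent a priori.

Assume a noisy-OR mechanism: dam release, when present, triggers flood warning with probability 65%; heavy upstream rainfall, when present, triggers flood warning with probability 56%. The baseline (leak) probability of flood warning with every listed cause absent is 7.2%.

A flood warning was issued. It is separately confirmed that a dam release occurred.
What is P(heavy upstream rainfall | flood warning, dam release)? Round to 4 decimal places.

P(heavy upstream rainfall | flood warning, dam release) ≈ 0.1830

Under noisy-OR, P(flood warning | causes) = 1 − (1−0.072)·∏(1−qᵢ) over the active causes.
P(flood warning | dam release) = 0.6752*0.85 + 0.857088*0.15 = 0.573920 + 0.128563 = 0.702483
Of this, 0.128563 comes from 0.857088*0.15 (the heavy upstream rainfall=true cases).
P(heavy upstream rainfall | flood warning, dam release) = 0.128563 / 0.702483 ≈ 0.1830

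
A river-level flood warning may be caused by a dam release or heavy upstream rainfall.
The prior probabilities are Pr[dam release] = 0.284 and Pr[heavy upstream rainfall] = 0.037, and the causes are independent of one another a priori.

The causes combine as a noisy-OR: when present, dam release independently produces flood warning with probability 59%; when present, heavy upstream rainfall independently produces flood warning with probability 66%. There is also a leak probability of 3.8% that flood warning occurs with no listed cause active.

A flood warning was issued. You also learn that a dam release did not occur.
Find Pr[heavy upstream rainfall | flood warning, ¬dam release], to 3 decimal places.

Under noisy-OR, P(flood warning | causes) = 1 − (1−0.038)·∏(1−qᵢ) over the active causes.
Sum P(flood warning|·) weighted by the priors over both values of heavy upstream rainfall:
  P(flood warning | ¬dam release) = 0.038·0.963 + 0.67292·0.037
        = 0.036594 + 0.024898 = 0.061492
The terms with heavy upstream rainfall present sum to 0.024898, so
  P(heavy upstream rainfall | flood warning, ¬dam release) = 0.024898 / 0.061492 ≈ 0.405

Pr[heavy upstream rainfall | flood warning, ¬dam release] ≈ 0.405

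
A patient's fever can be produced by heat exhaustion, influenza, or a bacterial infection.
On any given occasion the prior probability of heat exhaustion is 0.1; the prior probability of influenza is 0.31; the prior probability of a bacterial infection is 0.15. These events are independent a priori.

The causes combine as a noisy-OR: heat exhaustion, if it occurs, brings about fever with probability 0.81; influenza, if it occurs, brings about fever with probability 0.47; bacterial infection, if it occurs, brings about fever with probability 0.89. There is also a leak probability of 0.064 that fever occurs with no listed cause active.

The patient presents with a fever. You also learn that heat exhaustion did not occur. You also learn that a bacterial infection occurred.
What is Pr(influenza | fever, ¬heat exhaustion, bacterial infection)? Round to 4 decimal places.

Under noisy-OR, P(fever | causes) = 1 − (1−0.064)·∏(1−qᵢ) over the active causes.
P(fever | ¬heat exhaustion, bacterial infection) = 0.89704*0.69 + 0.945431*0.31 = 0.618958 + 0.293084 = 0.912042
Of this, 0.293084 comes from 0.945431*0.31 (the influenza=true cases).
P(influenza | fever, ¬heat exhaustion, bacterial infection) = 0.293084 / 0.912042 ≈ 0.3213

Pr(influenza | fever, ¬heat exhaustion, bacterial infection) ≈ 0.3213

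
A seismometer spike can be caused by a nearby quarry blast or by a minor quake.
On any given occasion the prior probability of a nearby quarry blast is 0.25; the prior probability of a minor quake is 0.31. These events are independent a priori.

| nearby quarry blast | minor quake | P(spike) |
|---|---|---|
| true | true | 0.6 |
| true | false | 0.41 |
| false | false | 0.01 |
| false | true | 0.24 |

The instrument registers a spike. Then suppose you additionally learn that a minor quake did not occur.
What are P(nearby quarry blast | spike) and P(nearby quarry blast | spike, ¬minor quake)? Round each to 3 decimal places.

P(spike) = 0.01×0.75×0.69 + 0.24×0.75×0.31 + 0.41×0.25×0.69 + 0.6×0.25×0.31 = 0.005175 + 0.055800 + 0.070725 + 0.046500 = 0.178200
Of this, 0.117225 comes from 0.070725 + 0.046500 (the nearby quarry blast=true cases).
So P(nearby quarry blast | spike) = 0.117225/0.178200 ≈ 0.658.

Now also conditioning on minor quake≠true:
P(spike | ¬minor quake) = 0.01·0.75 + 0.41·0.25 = 0.007500 + 0.102500 = 0.110000
Restricting to configurations with nearby quarry blast present: 0.41·0.25 = 0.102500.
So P(nearby quarry blast | spike, ¬minor quake) = 0.102500/0.110000 ≈ 0.932.
With minor quake excluded, nearby quarry blast must carry more of the explanatory weight for the spike.

P(nearby quarry blast | spike) ≈ 0.658; P(nearby quarry blast | spike, ¬minor quake) ≈ 0.932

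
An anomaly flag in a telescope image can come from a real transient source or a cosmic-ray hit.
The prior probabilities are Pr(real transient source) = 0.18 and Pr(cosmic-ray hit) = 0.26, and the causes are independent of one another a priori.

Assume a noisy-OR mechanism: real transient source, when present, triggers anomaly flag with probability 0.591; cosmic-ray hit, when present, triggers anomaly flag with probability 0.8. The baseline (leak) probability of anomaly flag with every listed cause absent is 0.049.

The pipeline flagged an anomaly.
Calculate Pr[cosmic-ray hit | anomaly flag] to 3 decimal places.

Pr[cosmic-ray hit | anomaly flag] ≈ 0.660

Under noisy-OR, P(anomaly flag | causes) = 1 − (1−0.049)·∏(1−qᵢ) over the active causes.
Numerator (weight on configurations with cosmic-ray hit): 0.172649 + 0.043159 = 0.215808
Denominator P(anomaly flag): 0.049*0.82*0.74 + 0.8098*0.82*0.26 + 0.611041*0.18*0.74 + 0.922208*0.18*0.26 = 0.326932
P(cosmic-ray hit | anomaly flag) = 0.215808/0.326932 ≈ 0.660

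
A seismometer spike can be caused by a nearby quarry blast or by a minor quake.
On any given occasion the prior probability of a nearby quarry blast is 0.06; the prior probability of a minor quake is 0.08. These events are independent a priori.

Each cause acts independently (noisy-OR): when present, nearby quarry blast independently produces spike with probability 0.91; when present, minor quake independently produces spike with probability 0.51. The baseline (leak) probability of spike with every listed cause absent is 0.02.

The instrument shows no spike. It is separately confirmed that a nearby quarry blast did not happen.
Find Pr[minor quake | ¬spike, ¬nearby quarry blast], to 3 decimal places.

Under noisy-OR, P(spike | causes) = 1 − (1−0.02)·∏(1−qᵢ) over the active causes.
P(¬spike | ¬nearby quarry blast) = 0.98×0.92 + 0.4802×0.08 = 0.901600 + 0.038416 = 0.940016
Of this, 0.038416 comes from 0.4802×0.08 (the minor quake=true cases).
Hence the posterior is 0.038416/0.940016 ≈ 0.041.

Pr[minor quake | ¬spike, ¬nearby quarry blast] ≈ 0.041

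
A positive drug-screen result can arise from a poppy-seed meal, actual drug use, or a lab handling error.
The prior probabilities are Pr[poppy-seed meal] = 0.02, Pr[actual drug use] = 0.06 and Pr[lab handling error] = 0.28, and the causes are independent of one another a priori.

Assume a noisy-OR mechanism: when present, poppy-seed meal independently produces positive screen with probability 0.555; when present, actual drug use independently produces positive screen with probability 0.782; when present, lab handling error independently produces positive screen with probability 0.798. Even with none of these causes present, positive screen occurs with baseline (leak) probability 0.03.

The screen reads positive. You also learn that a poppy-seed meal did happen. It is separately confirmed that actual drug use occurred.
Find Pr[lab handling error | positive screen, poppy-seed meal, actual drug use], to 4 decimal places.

Pr[lab handling error | positive screen, poppy-seed meal, actual drug use] ≈ 0.2963

Under noisy-OR, P(positive screen | causes) = 1 − (1−0.03)·∏(1−qᵢ) over the active causes.
For the numerator, keep only lab handling error=true terms: 0.980992·0.28 = 0.274678
The normalizing constant is 0.9059·0.72 + 0.980992·0.28 = 0.926926
Posterior = 0.274678 / 0.926926 ≈ 0.2963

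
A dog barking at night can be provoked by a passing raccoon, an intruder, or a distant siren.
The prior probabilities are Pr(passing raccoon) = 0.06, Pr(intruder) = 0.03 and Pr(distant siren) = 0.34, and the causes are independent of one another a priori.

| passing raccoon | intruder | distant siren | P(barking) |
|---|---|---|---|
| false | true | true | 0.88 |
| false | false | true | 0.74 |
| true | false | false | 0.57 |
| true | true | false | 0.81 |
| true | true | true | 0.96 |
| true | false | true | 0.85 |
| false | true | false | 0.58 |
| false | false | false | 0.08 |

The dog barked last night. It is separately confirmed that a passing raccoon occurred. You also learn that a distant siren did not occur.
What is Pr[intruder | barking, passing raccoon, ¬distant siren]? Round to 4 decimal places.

Pr[intruder | barking, passing raccoon, ¬distant siren] ≈ 0.0421

Enumerate both values of intruder and weight by the priors:
  P(barking | passing raccoon, ¬distant siren) = 0.57×0.97 + 0.81×0.03
        = 0.552900 + 0.024300 = 0.577200
Configurations with intruder contribute 0.024300, so
  P(intruder | barking, passing raccoon, ¬distant siren) = 0.024300 / 0.577200 ≈ 0.0421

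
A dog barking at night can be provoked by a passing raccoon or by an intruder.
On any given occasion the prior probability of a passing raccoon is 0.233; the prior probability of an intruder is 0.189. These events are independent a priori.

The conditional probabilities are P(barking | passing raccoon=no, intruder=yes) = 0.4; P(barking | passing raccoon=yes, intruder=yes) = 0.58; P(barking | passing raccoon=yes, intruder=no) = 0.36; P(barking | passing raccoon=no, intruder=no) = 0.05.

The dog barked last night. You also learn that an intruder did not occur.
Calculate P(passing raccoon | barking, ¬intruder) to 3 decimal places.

P(passing raccoon | barking, ¬intruder) ≈ 0.686

Enumerate both values of passing raccoon and weight by the priors:
  P(barking | ¬intruder) = 0.05*0.767 + 0.36*0.233
        = 0.038350 + 0.083880 = 0.122230
The terms with passing raccoon present sum to 0.083880, so
  P(passing raccoon | barking, ¬intruder) = 0.083880 / 0.122230 ≈ 0.686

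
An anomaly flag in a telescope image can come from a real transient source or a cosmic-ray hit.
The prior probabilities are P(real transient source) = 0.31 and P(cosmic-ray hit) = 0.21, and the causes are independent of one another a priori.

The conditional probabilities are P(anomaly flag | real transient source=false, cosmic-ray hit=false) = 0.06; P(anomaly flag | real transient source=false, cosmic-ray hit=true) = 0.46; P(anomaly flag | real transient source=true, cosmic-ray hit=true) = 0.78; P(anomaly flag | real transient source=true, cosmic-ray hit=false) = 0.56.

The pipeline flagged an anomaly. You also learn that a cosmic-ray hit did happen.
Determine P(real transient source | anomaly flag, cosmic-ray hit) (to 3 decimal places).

Sum P(anomaly flag|·) weighted by the priors over both values of real transient source:
  P(anomaly flag | cosmic-ray hit) = 0.46·0.69 + 0.78·0.31
        = 0.317400 + 0.241800 = 0.559200
The terms with real transient source present sum to 0.241800, so
  P(real transient source | anomaly flag, cosmic-ray hit) = 0.241800 / 0.559200 ≈ 0.432

P(real transient source | anomaly flag, cosmic-ray hit) ≈ 0.432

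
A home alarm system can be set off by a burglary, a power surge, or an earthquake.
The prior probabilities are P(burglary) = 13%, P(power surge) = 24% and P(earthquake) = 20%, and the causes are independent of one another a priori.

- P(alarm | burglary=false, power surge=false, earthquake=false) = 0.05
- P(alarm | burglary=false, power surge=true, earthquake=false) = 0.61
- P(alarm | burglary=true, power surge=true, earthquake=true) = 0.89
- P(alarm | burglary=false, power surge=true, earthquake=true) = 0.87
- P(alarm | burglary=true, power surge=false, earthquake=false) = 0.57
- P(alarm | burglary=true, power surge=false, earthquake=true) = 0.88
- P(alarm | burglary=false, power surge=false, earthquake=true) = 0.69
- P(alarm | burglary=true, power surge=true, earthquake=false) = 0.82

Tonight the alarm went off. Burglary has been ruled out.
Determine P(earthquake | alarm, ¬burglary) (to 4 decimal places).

By total probability over the 4 (power surge, earthquake) configurations:
  P(alarm | ¬burglary) = 0.05*0.76*0.8 + 0.69*0.76*0.2 + 0.61*0.24*0.8 + 0.87*0.24*0.2
        = 0.030400 + 0.104880 + 0.117120 + 0.041760 = 0.294160
Keeping only the earthquake-present terms gives 0.146640, so
  P(earthquake | alarm, ¬burglary) = 0.146640 / 0.294160 ≈ 0.4985

P(earthquake | alarm, ¬burglary) ≈ 0.4985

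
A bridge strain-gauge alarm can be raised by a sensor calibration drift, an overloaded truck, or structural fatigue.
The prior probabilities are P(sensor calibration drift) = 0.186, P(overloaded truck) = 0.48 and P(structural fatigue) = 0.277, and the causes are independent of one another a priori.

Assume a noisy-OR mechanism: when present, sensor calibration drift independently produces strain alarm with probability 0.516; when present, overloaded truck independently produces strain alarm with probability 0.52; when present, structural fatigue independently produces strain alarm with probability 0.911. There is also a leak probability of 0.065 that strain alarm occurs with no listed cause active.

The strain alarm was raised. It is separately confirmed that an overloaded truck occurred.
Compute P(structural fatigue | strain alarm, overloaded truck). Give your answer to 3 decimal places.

P(structural fatigue | strain alarm, overloaded truck) ≈ 0.383

Under noisy-OR, P(strain alarm | causes) = 1 − (1−0.065)·∏(1−qᵢ) over the active causes.
Sum P(strain alarm|·) weighted by the priors over the 4 (sensor calibration drift, structural fatigue) configurations:
  P(strain alarm | overloaded truck) = 0.5512×0.814×0.723 + 0.960057×0.814×0.277 + 0.782781×0.186×0.723 + 0.980667×0.186×0.277
        = 0.324393 + 0.216472 + 0.105267 + 0.050526 = 0.696658
Keeping only the structural fatigue-present terms gives 0.266998, so
  P(structural fatigue | strain alarm, overloaded truck) = 0.266998 / 0.696658 ≈ 0.383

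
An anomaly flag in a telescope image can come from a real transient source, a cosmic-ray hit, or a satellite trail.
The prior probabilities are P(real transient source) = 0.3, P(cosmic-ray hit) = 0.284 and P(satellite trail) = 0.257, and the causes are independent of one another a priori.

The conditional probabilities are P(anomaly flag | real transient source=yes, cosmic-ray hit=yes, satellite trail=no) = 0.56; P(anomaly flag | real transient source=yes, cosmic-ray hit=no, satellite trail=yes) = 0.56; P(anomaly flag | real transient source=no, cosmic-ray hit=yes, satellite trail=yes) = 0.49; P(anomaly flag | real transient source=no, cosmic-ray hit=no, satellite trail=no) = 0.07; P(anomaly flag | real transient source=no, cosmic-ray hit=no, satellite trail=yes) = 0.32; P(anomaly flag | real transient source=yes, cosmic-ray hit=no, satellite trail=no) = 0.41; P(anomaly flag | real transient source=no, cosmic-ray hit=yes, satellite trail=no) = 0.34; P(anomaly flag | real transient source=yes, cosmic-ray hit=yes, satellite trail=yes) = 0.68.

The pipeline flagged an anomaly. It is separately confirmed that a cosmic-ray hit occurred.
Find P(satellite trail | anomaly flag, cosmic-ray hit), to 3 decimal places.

P(satellite trail | anomaly flag, cosmic-ray hit) ≈ 0.318

By total probability over the 4 (real transient source, satellite trail) configurations:
  P(anomaly flag | cosmic-ray hit) = 0.34*0.7*0.743 + 0.49*0.7*0.257 + 0.56*0.3*0.743 + 0.68*0.3*0.257
        = 0.176834 + 0.088151 + 0.124824 + 0.052428 = 0.442237
The terms with satellite trail present sum to 0.140579, so
  P(satellite trail | anomaly flag, cosmic-ray hit) = 0.140579 / 0.442237 ≈ 0.318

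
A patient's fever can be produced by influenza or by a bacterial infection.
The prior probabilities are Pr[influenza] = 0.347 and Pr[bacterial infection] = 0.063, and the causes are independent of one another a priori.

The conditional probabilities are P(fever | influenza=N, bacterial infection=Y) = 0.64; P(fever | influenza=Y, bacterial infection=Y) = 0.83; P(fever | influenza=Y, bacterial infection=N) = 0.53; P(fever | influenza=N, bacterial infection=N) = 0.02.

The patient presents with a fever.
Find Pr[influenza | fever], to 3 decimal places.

Numerator (weight on configurations with influenza): 0.172324 + 0.018145 = 0.190469
The normalizing constant is 0.02·0.653·0.937 + 0.64·0.653·0.063 + 0.53·0.347·0.937 + 0.83·0.347·0.063 = 0.229035
Posterior = 0.190469 / 0.229035 ≈ 0.832

Pr[influenza | fever] ≈ 0.832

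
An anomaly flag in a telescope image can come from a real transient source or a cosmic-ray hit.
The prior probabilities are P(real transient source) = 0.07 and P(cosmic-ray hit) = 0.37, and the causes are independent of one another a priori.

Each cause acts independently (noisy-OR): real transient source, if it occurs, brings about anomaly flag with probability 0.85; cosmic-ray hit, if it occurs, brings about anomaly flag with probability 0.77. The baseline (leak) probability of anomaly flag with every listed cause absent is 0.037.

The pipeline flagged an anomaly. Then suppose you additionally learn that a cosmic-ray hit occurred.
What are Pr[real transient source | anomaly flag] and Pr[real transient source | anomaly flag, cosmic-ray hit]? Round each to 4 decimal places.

Under noisy-OR, P(anomaly flag | causes) = 1 − (1−0.037)·∏(1−qᵢ) over the active causes.
Sum P(anomaly flag|·) weighted by the priors over the 4 (real transient source, cosmic-ray hit) configurations:
  P(anomaly flag) = 0.037*0.93*0.63 + 0.77851*0.93*0.37 + 0.85555*0.07*0.63 + 0.966777*0.07*0.37
        = 0.021678 + 0.267885 + 0.037730 + 0.025040 = 0.352333
The terms with real transient source present sum to 0.062770, so
  P(real transient source | anomaly flag) = 0.062770 / 0.352333 ≈ 0.1782

With the extra evidence:
P(anomaly flag | cosmic-ray hit) = 0.77851·0.93 + 0.966777·0.07 = 0.724014 + 0.067674 = 0.791688
The real transient source-present share is 0.966777·0.07 = 0.067674.
Hence the posterior is 0.067674/0.791688 ≈ 0.0855.
The drop from 0.1782 to 0.0855 is the explaining-away (discounting) effect.

Pr[real transient source | anomaly flag] ≈ 0.1782; Pr[real transient source | anomaly flag, cosmic-ray hit] ≈ 0.0855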